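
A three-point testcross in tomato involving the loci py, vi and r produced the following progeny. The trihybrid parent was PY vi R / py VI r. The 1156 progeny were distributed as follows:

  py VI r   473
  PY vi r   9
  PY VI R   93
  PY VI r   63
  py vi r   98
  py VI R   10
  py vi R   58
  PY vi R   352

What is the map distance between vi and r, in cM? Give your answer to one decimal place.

18.2 cM

The two rarest classes, PY vi r and py VI R, are the double crossovers. Comparing them with the parentals, only the r allele has switched, so r is the middle locus and the order is vi – r – py.
Crossovers in the vi–r interval produce the single-crossover classes PY VI R and py vi r (93 + 98 = 191) plus the double crossovers (19).
RF(vi–r) = (191 + 19) / 1156 = 210/1156 = 0.1817 → 18.2 cM.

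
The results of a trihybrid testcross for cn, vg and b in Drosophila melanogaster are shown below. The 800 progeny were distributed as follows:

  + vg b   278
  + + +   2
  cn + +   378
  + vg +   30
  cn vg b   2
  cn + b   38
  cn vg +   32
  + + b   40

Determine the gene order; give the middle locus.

The two most frequent reciprocal classes, + vg b and cn + +, are the parental types, so the F1 was + vg b / cn + +.
The two rarest classes, cn vg b and + + +, are the double crossovers. Comparing them with the parentals, only the cn allele has switched, so cn is the middle locus and the order is b – cn – vg.

cn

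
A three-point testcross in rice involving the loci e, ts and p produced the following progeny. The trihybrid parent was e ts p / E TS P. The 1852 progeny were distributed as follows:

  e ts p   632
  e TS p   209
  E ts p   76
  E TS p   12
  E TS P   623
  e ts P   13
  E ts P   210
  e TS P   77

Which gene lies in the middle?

p

The two rarest classes, e ts P and E TS p, are the double crossovers. Comparing them with the parentals, only the p allele has switched, so p is the middle locus and the order is ts – p – e.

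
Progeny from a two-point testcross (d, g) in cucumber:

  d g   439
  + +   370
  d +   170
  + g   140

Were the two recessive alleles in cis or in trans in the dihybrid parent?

cis

The two most frequent classes are + + (370) and d g (439); these are the parental (non-recombinant) types.
So the F1 carried + + on one chromosome and d g on the other — the recessive alleles are on the same chromosome (cis / coupling).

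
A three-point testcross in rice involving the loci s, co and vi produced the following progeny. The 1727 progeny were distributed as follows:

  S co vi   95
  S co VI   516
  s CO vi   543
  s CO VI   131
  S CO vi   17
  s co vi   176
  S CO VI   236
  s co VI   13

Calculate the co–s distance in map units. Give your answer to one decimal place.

25.6 map units

The two most frequent reciprocal classes, s CO vi and S co VI, are the parental types, so the F1 was s CO vi / S co VI.
The two rarest classes, S CO vi and s co VI, are the double crossovers. Comparing them with the parentals, only the s allele has switched, so s is the middle locus and the order is co – s – vi.
Crossovers in the co–s interval produce the single-crossover classes s co vi and S CO VI (176 + 236 = 412) plus the double crossovers (30).
RF(co–s) = (412 + 30) / 1727 = 442/1727 = 0.2559 → 25.6 map units.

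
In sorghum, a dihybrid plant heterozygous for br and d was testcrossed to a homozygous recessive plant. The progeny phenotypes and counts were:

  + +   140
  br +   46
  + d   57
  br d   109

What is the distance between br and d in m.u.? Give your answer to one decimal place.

The two most frequent classes, + + (140) and br d (109), are the parental types, so the F1 was + + / br d.
The recombinant classes are + d and br +: 57 + 46 = 103.
Recombination frequency = 103/352 = 0.2926 ≈ 29.3%, i.e. 29.3 m.u.

29.3 m.u.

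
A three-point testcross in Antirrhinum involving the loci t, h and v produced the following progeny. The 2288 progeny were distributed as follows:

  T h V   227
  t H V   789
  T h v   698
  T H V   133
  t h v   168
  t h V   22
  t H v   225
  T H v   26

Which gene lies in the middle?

The two most frequent reciprocal classes, t H V and T h v, are the parental types, so the F1 was t H V / T h v.
The two rarest classes, t h V and T H v, are the double crossovers. Comparing them with the parentals, only the h allele has switched, so h is the middle locus and the order is t – h – v.

h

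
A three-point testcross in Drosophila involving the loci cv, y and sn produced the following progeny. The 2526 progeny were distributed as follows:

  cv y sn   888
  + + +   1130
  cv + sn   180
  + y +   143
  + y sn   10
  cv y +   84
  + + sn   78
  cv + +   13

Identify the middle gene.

cv

The two most frequent reciprocal classes, cv y sn and + + +, are the parental types, so the F1 was cv y sn / + + +.
The two rarest classes, + y sn and cv + +, are the double crossovers. Comparing them with the parentals, only the cv allele has switched, so cv is the middle locus and the order is sn – cv – y.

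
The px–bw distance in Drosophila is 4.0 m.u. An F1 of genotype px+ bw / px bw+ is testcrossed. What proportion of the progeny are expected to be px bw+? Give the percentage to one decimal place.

48.0%

A map distance of 4.0 m.u. corresponds to a recombination frequency of 0.040.
The F1 is px+ bw / px bw+, so px bw+ is a parental gamete class with expected frequency (1 − r)/2 = 0.960/2 = 0.4800.
That is 0.4800 = 48.0% of the progeny.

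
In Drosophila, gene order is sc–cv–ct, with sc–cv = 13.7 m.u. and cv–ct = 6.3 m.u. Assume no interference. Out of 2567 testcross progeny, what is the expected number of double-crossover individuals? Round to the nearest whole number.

Map distances give recombination frequencies of 0.137 and 0.063 for the two intervals.
With no interference, expected double-crossover frequency = 0.137 × 0.063 = 0.00863.
Expected number = 0.00863 × 2567 = 22.16 ≈ 22.

22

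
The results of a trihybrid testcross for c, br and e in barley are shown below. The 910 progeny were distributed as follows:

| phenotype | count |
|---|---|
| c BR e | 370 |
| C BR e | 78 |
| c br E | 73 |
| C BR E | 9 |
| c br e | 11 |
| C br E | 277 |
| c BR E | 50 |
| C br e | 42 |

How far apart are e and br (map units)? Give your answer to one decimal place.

12.3 map units

The two most frequent reciprocal classes, c BR e and C br E, are the parental types, so the F1 was c BR e / C br E.
The two rarest classes, c br e and C BR E, are the double crossovers. Comparing them with the parentals, only the br allele has switched, so br is the middle locus and the order is c – br – e.
Crossovers in the br–e interval produce the single-crossover classes c BR E and C br e (50 + 42 = 92) plus the double crossovers (20).
RF(br–e) = (92 + 20) / 910 = 112/910 = 0.1231 → 12.3 map units.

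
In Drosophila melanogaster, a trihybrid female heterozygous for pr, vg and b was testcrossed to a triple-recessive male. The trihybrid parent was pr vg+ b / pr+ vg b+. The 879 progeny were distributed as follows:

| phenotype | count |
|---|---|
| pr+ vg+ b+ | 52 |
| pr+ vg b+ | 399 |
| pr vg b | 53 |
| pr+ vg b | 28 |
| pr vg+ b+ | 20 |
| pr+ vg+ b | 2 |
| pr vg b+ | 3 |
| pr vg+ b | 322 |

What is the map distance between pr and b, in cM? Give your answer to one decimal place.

6.0 cM

The two rarest classes, pr+ vg+ b and pr vg b+, are the double crossovers. Comparing them with the parentals, only the pr allele has switched, so pr is the middle locus and the order is b – pr – vg.
Crossovers in the b–pr interval produce the single-crossover classes pr vg+ b+ and pr+ vg b (20 + 28 = 48) plus the double crossovers (5).
RF(b–pr) = (48 + 5) / 879 = 53/879 = 0.0603 → 6.0 cM.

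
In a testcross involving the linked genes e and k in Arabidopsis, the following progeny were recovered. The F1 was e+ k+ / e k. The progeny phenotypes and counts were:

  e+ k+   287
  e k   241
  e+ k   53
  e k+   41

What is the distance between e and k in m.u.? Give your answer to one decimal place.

The recombinant classes are e+ k and e k+: 53 + 41 = 94.
Recombination frequency = 94/622 = 0.1511 ≈ 15.1%, i.e. 15.1 m.u.

15.1 m.u.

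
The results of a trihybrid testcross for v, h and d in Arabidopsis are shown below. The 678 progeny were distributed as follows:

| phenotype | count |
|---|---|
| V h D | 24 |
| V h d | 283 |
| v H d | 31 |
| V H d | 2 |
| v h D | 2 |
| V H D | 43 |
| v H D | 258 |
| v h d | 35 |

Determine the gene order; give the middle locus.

h

The two most frequent reciprocal classes, v H D and V h d, are the parental types, so the F1 was v H D / V h d.
The two rarest classes, v h D and V H d, are the double crossovers. Comparing them with the parentals, only the h allele has switched, so h is the middle locus and the order is d – h – v.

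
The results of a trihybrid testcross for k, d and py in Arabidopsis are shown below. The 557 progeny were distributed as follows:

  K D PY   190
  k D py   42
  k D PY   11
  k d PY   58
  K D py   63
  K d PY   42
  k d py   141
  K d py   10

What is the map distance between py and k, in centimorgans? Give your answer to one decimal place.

25.5 centimorgans

The two most frequent reciprocal classes, k d py and K D PY, are the parental types, so the F1 was k d py / K D PY.
The two rarest classes, K d py and k D PY, are the double crossovers. Comparing them with the parentals, only the k allele has switched, so k is the middle locus and the order is py – k – d.
Crossovers in the py–k interval produce the single-crossover classes k d PY and K D py (58 + 63 = 121) plus the double crossovers (21).
RF(py–k) = (121 + 21) / 557 = 142/557 = 0.2549 → 25.5 centimorgans.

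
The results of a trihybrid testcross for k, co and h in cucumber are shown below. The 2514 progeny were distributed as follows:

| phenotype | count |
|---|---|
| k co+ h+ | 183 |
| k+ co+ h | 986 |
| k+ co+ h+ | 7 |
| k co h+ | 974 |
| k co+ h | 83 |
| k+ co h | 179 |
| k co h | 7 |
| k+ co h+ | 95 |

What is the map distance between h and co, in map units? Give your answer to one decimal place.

The two most frequent reciprocal classes, k+ co+ h and k co h+, are the parental types, so the F1 was k+ co+ h / k co h+.
The two rarest classes, k+ co+ h+ and k co h, are the double crossovers. Comparing them with the parentals, only the h allele has switched, so h is the middle locus and the order is co – h – k.
Crossovers in the co–h interval produce the single-crossover classes k+ co h and k co+ h+ (179 + 183 = 362) plus the double crossovers (14).
RF(co–h) = (362 + 14) / 2514 = 376/2514 = 0.1496 → 15.0 map units.

15.0 map units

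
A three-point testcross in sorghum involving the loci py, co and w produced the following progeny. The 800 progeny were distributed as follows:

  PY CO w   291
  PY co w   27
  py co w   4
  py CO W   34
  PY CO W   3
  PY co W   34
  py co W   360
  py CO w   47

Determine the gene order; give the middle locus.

w

The two most frequent reciprocal classes, py co W and PY CO w, are the parental types, so the F1 was py co W / PY CO w.
The two rarest classes, py co w and PY CO W, are the double crossovers. Comparing them with the parentals, only the w allele has switched, so w is the middle locus and the order is co – w – py.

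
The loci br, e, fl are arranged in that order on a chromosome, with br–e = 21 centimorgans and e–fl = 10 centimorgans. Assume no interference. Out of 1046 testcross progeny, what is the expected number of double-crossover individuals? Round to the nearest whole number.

22

Map distances give recombination frequencies of 0.210 and 0.100 for the two intervals.
With no interference, expected double-crossover frequency = 0.210 × 0.100 = 0.02100.
Expected number = 0.02100 × 1046 = 21.97 ≈ 22.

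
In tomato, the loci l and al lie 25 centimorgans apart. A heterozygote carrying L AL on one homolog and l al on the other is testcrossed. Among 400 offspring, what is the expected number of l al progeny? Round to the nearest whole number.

A map distance of 25 centimorgans corresponds to a recombination frequency of 0.250.
The F1 is L AL / l al, so l al is a parental gamete class with expected frequency (1 − r)/2 = 0.750/2 = 0.3750.
Expected number = 0.3750 × 400 = 150.00 ≈ 150.

150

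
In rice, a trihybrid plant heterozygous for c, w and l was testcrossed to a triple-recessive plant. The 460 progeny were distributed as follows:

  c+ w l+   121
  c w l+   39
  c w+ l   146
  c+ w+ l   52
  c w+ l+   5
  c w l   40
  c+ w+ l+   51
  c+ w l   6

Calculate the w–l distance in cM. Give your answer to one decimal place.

The two most frequent reciprocal classes, c+ w l+ and c w+ l, are the parental types, so the F1 was c+ w l+ / c w+ l.
The two rarest classes, c+ w l and c w+ l+, are the double crossovers. Comparing them with the parentals, only the l allele has switched, so l is the middle locus and the order is w – l – c.
Crossovers in the w–l interval produce the single-crossover classes c+ w+ l+ and c w l (51 + 40 = 91) plus the double crossovers (11).
RF(w–l) = (91 + 11) / 460 = 102/460 = 0.2217 → 22.2 cM.

22.2 cM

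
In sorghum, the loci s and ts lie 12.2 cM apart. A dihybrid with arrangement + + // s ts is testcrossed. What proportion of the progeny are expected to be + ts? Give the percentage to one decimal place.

6.1%

A map distance of 12.2 cM corresponds to a recombination frequency of 0.122.
The F1 is + + / s ts, so + ts is a recombinant gamete class with expected frequency r/2 = 0.122/2 = 0.0610.
That is 0.0610 = 6.1% of the progeny.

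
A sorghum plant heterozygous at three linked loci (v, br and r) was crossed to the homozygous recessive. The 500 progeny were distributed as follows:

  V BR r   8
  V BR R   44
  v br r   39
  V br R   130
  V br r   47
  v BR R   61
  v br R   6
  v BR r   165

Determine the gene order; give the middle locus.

v

The two most frequent reciprocal classes, V br R and v BR r, are the parental types, so the F1 was V br R / v BR r.
The two rarest classes, v br R and V BR r, are the double crossovers. Comparing them with the parentals, only the v allele has switched, so v is the middle locus and the order is br – v – r.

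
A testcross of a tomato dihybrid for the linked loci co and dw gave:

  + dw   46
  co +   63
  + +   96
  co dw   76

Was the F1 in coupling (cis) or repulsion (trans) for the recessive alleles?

cis

The two most frequent classes are + + (96) and co dw (76); these are the parental (non-recombinant) types.
So the F1 carried + + on one chromosome and co dw on the other — the recessive alleles are on the same chromosome (cis / coupling).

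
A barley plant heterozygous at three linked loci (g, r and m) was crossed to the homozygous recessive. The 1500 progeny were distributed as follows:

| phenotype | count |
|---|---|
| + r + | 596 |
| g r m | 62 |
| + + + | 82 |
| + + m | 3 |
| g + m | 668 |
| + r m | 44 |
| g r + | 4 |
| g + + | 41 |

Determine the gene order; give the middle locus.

g

The two most frequent reciprocal classes, + r + and g + m, are the parental types, so the F1 was + r + / g + m.
The two rarest classes, g r + and + + m, are the double crossovers. Comparing them with the parentals, only the g allele has switched, so g is the middle locus and the order is m – g – r.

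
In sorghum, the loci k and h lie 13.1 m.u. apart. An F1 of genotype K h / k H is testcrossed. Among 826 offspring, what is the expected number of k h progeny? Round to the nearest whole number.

A map distance of 13.1 m.u. corresponds to a recombination frequency of 0.131.
The F1 is K h / k H, so k h is a recombinant gamete class with expected frequency r/2 = 0.131/2 = 0.0655.
Expected number = 0.0655 × 826 = 54.10 ≈ 54.

54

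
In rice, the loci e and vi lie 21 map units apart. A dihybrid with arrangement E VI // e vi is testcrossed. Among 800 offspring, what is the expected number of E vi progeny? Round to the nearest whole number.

84

A map distance of 21 map units corresponds to a recombination frequency of 0.210.
The F1 is E VI / e vi, so E vi is a recombinant gamete class with expected frequency r/2 = 0.210/2 = 0.1050.
Expected number = 0.1050 × 800 = 84.00 ≈ 84.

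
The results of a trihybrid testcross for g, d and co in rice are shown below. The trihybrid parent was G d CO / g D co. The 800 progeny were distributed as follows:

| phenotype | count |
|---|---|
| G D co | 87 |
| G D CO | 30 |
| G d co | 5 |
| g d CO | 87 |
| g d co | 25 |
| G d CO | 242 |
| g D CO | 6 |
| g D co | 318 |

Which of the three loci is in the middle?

The two rarest classes, G d co and g D CO, are the double crossovers. Comparing them with the parentals, only the co allele has switched, so co is the middle locus and the order is d – co – g.

co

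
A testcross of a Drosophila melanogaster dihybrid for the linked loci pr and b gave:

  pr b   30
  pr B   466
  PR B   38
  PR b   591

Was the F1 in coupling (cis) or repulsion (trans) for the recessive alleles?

trans

The two most frequent classes are PR b (591) and pr B (466); these are the parental (non-recombinant) types.
So the F1 carried PR b on one chromosome and pr B on the other — the recessive alleles are on opposite chromosomes (trans / repulsion).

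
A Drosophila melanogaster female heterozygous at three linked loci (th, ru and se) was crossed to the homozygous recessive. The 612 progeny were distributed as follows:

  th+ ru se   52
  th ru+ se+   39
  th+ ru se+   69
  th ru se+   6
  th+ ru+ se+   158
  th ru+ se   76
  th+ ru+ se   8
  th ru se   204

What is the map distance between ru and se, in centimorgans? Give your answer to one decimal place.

The two most frequent reciprocal classes, th+ ru+ se+ and th ru se, are the parental types, so the F1 was th+ ru+ se+ / th ru se.
The two rarest classes, th+ ru+ se and th ru se+, are the double crossovers. Comparing them with the parentals, only the se allele has switched, so se is the middle locus and the order is ru – se – th.
Crossovers in the ru–se interval produce the single-crossover classes th+ ru se+ and th ru+ se (69 + 76 = 145) plus the double crossovers (14).
RF(ru–se) = (145 + 14) / 612 = 159/612 = 0.2598 → 26.0 centimorgans.

26.0 centimorgans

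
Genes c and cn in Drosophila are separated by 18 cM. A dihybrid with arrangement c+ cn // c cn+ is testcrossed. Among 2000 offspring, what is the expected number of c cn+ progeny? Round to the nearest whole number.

A map distance of 18 cM corresponds to a recombination frequency of 0.180.
The F1 is c+ cn / c cn+, so c cn+ is a parental gamete class with expected frequency (1 − r)/2 = 0.820/2 = 0.4100.
Expected number = 0.4100 × 2000 = 820.00 ≈ 820.

820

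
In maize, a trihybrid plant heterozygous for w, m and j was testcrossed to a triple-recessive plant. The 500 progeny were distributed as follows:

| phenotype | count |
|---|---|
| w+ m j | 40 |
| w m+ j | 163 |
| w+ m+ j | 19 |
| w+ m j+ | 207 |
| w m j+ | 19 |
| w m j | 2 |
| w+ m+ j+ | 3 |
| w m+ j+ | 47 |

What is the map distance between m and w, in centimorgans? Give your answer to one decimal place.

8.6 centimorgans

The two most frequent reciprocal classes, w+ m j+ and w m+ j, are the parental types, so the F1 was w+ m j+ / w m+ j.
The two rarest classes, w+ m+ j+ and w m j, are the double crossovers. Comparing them with the parentals, only the m allele has switched, so m is the middle locus and the order is j – m – w.
Crossovers in the m–w interval produce the single-crossover classes w m j+ and w+ m+ j (19 + 19 = 38) plus the double crossovers (5).
RF(m–w) = (38 + 5) / 500 = 43/500 = 0.0860 → 8.6 centimorgans.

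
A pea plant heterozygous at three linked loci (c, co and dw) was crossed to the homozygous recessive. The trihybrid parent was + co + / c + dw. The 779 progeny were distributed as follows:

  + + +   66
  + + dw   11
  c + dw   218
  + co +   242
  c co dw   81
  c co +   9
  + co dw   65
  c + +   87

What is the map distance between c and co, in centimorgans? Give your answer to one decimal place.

The two rarest classes, c co + and + + dw, are the double crossovers. Comparing them with the parentals, only the c allele has switched, so c is the middle locus and the order is dw – c – co.
Crossovers in the c–co interval produce the single-crossover classes + + + and c co dw (66 + 81 = 147) plus the double crossovers (20).
RF(c–co) = (147 + 20) / 779 = 167/779 = 0.2144 → 21.4 centimorgans.

21.4 centimorgans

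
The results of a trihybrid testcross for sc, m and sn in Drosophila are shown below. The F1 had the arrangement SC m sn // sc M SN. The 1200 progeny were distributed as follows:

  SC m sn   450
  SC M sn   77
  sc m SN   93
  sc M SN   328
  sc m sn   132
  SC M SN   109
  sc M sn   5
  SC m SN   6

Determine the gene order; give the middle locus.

sn

The two rarest classes, SC m SN and sc M sn, are the double crossovers. Comparing them with the parentals, only the sn allele has switched, so sn is the middle locus and the order is sc – sn – m.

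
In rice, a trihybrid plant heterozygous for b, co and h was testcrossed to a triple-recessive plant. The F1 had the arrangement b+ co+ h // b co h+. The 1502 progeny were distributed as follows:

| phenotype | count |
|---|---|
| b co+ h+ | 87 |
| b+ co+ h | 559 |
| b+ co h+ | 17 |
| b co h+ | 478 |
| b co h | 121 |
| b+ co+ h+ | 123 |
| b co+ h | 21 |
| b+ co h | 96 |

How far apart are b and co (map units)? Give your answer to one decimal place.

The two rarest classes, b co+ h and b+ co h+, are the double crossovers. Comparing them with the parentals, only the b allele has switched, so b is the middle locus and the order is co – b – h.
Crossovers in the co–b interval produce the single-crossover classes b+ co h and b co+ h+ (96 + 87 = 183) plus the double crossovers (38).
RF(co–b) = (183 + 38) / 1502 = 221/1502 = 0.1471 → 14.7 map units.

14.7 map units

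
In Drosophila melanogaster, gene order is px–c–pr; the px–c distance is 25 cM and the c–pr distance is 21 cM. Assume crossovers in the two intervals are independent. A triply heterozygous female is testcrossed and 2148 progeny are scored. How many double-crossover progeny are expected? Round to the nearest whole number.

Map distances give recombination frequencies of 0.250 and 0.210 for the two intervals.
With no interference, expected double-crossover frequency = 0.250 × 0.210 = 0.05250.
Expected number = 0.05250 × 2148 = 112.77 ≈ 113.

113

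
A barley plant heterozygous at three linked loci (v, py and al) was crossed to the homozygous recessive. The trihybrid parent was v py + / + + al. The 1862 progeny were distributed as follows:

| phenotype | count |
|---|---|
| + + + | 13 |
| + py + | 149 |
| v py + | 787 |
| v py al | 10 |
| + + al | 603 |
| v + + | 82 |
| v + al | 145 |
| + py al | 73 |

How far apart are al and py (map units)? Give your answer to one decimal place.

9.6 map units

The two rarest classes, v py al and + + +, are the double crossovers. Comparing them with the parentals, only the al allele has switched, so al is the middle locus and the order is v – al – py.
Crossovers in the al–py interval produce the single-crossover classes v + + and + py al (82 + 73 = 155) plus the double crossovers (23).
RF(al–py) = (155 + 23) / 1862 = 178/1862 = 0.0956 → 9.6 map units.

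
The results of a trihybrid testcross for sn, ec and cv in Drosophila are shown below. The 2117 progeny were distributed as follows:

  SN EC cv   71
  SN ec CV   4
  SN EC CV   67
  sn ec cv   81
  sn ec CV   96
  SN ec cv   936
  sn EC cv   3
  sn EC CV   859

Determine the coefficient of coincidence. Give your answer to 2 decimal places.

The two most frequent reciprocal classes, SN ec cv and sn EC CV, are the parental types, so the F1 was SN ec cv / sn EC CV.
The two rarest classes, SN ec CV and sn EC cv, are the double crossovers. Comparing them with the parentals, only the cv allele has switched, so cv is the middle locus and the order is ec – cv – sn.
ec–cv: (167 + 7)/2117 = 0.0822; cv–sn: (148 + 7)/2117 = 0.0732.
Expected DCO frequency = 0.0822 × 0.0732 ≈ 0.00602; observed = 7/2117 ≈ 0.00331.
Coefficient of coincidence = 0.00331/0.00602 ≈ 0.55.

0.55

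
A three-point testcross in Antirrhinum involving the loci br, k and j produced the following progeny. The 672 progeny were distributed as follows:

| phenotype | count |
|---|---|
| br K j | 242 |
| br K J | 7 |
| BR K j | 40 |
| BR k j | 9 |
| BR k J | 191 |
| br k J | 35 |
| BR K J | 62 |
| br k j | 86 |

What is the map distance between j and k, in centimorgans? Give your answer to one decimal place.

24.4 centimorgans

The two most frequent reciprocal classes, br K j and BR k J, are the parental types, so the F1 was br K j / BR k J.
The two rarest classes, br K J and BR k j, are the double crossovers. Comparing them with the parentals, only the j allele has switched, so j is the middle locus and the order is br – j – k.
Crossovers in the j–k interval produce the single-crossover classes br k j and BR K J (86 + 62 = 148) plus the double crossovers (16).
RF(j–k) = (148 + 16) / 672 = 164/672 = 0.2440 → 24.4 centimorgans.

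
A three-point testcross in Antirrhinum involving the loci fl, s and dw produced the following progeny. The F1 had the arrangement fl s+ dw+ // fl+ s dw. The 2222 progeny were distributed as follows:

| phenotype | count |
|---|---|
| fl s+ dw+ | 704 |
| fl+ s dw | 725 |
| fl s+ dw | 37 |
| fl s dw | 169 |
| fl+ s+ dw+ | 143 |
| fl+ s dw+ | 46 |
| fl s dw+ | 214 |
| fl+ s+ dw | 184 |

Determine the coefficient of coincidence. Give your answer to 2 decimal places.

The two rarest classes, fl s+ dw and fl+ s dw+, are the double crossovers. Comparing them with the parentals, only the dw allele has switched, so dw is the middle locus and the order is s – dw – fl.
s–dw: (398 + 83)/2222 = 0.2165; dw–fl: (312 + 83)/2222 = 0.1778.
Expected DCO frequency = 0.2165 × 0.1778 ≈ 0.03849; observed = 83/2222 ≈ 0.03735.
Coefficient of coincidence = 0.03735/0.03849 ≈ 0.97.

0.97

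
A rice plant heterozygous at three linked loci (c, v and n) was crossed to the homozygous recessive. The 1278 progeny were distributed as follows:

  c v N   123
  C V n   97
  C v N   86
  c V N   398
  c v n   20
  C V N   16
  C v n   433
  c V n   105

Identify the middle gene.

c

The two most frequent reciprocal classes, c V N and C v n, are the parental types, so the F1 was c V N / C v n.
The two rarest classes, C V N and c v n, are the double crossovers. Comparing them with the parentals, only the c allele has switched, so c is the middle locus and the order is v – c – n.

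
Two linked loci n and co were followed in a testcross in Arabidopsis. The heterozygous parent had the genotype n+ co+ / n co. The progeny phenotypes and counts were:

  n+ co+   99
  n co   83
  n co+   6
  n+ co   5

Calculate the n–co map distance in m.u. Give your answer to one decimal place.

The recombinant classes are n+ co and n co+: 5 + 6 = 11.
Recombination frequency = 11/193 = 0.0570 ≈ 5.7%, i.e. 5.7 m.u.

5.7 m.u.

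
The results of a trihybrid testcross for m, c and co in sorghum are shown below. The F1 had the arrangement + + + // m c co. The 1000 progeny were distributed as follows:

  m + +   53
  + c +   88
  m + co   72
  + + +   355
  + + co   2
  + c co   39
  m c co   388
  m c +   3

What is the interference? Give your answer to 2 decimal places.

The two rarest classes, + + co and m c +, are the double crossovers. Comparing them with the parentals, only the co allele has switched, so co is the middle locus and the order is c – co – m.
c–co: (160 + 5)/1000 = 0.1650; co–m: (92 + 5)/1000 = 0.0970.
Expected DCO frequency = 0.1650 × 0.0970 ≈ 0.01601; observed = 5/1000 ≈ 0.00500.
Coefficient of coincidence = 0.00500/0.01601 ≈ 0.31; interference = 1 − 0.31 = 0.69.

0.69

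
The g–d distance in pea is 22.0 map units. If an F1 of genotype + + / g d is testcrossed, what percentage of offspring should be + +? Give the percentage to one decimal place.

39.0%

A map distance of 22.0 map units corresponds to a recombination frequency of 0.220.
The F1 is + + / g d, so + + is a parental gamete class with expected frequency (1 − r)/2 = 0.780/2 = 0.3900.
That is 0.3900 = 39.0% of the progeny.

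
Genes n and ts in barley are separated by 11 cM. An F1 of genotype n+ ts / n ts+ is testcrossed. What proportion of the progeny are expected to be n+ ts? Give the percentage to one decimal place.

A map distance of 11 cM corresponds to a recombination frequency of 0.110.
The F1 is n+ ts / n ts+, so n+ ts is a parental gamete class with expected frequency (1 − r)/2 = 0.890/2 = 0.4450.
That is 0.4450 = 44.5% of the progeny.

44.5%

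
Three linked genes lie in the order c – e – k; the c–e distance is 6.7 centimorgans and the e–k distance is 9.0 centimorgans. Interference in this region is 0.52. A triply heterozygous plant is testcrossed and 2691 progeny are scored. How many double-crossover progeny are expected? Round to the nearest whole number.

Map distances give recombination frequencies of 0.067 and 0.090 for the two intervals.
With interference 0.52 (so coincidence = 0.48), expected double-crossover frequency = 0.067 × 0.090 × 0.48 = 0.00289.
Expected number = 0.00289 × 2691 = 7.79 ≈ 8.

8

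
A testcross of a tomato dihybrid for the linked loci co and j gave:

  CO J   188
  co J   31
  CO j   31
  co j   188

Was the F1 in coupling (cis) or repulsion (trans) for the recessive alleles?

cis

The two most frequent classes are CO J (188) and co j (188); these are the parental (non-recombinant) types.
So the F1 carried CO J on one chromosome and co j on the other — the recessive alleles are on the same chromosome (cis / coupling).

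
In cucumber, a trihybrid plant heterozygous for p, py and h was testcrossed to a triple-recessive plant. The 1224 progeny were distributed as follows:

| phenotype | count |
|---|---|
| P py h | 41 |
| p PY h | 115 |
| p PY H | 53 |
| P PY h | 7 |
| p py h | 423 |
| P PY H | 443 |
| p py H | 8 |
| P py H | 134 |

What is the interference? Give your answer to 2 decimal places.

The two most frequent reciprocal classes, P PY H and p py h, are the parental types, so the F1 was P PY H / p py h.
The two rarest classes, P PY h and p py H, are the double crossovers. Comparing them with the parentals, only the h allele has switched, so h is the middle locus and the order is py – h – p.
py–h: (249 + 15)/1224 = 0.2157; h–p: (94 + 15)/1224 = 0.0891.
Expected DCO frequency = 0.2157 × 0.0891 ≈ 0.01922; observed = 15/1224 ≈ 0.01225.
Coefficient of coincidence = 0.01225/0.01922 ≈ 0.64; interference = 1 − 0.64 = 0.36.

0.36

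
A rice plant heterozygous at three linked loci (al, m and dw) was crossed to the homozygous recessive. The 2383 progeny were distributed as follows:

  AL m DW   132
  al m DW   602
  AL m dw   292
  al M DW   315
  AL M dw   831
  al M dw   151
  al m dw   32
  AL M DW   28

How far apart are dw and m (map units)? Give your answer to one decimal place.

28.0 map units

The two most frequent reciprocal classes, AL M dw and al m DW, are the parental types, so the F1 was AL M dw / al m DW.
The two rarest classes, AL M DW and al m dw, are the double crossovers. Comparing them with the parentals, only the dw allele has switched, so dw is the middle locus and the order is al – dw – m.
Crossovers in the dw–m interval produce the single-crossover classes AL m dw and al M DW (292 + 315 = 607) plus the double crossovers (60).
RF(dw–m) = (607 + 60) / 2383 = 667/2383 = 0.2799 → 28.0 map units.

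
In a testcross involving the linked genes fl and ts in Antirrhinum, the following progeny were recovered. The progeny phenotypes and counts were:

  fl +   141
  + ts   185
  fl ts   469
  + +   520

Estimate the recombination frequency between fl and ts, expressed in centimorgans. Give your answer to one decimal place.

24.8 centimorgans

The two most frequent classes, + + (520) and fl ts (469), are the parental types, so the F1 was + + / fl ts.
The recombinant classes are + ts and fl +: 185 + 141 = 326.
Recombination frequency = 326/1315 = 0.2479 ≈ 24.8%, i.e. 24.8 centimorgans.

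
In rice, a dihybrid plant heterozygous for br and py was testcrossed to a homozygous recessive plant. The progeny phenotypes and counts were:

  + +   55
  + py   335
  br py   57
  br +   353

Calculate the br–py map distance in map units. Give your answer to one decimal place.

The two most frequent classes, + py (335) and br + (353), are the parental types, so the F1 was + py / br +.
The recombinant classes are + + and br py: 55 + 57 = 112.
Recombination frequency = 112/800 = 0.1400 ≈ 14.0%, i.e. 14.0 map units.

14.0 map units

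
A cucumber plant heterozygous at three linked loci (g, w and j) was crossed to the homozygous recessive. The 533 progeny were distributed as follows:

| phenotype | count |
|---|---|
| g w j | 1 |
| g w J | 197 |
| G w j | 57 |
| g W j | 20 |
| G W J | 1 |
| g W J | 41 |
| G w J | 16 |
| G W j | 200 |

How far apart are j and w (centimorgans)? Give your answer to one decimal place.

18.8 centimorgans

The two most frequent reciprocal classes, g w J and G W j, are the parental types, so the F1 was g w J / G W j.
The two rarest classes, g w j and G W J, are the double crossovers. Comparing them with the parentals, only the j allele has switched, so j is the middle locus and the order is w – j – g.
Crossovers in the w–j interval produce the single-crossover classes g W J and G w j (41 + 57 = 98) plus the double crossovers (2).
RF(w–j) = (98 + 2) / 533 = 100/533 = 0.1876 → 18.8 centimorgans.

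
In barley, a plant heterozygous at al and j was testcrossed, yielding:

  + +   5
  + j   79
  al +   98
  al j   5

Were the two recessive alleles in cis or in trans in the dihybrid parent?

trans

The two most frequent classes are + j (79) and al + (98); these are the parental (non-recombinant) types.
So the F1 carried + j on one chromosome and al + on the other — the recessive alleles are on opposite chromosomes (trans / repulsion).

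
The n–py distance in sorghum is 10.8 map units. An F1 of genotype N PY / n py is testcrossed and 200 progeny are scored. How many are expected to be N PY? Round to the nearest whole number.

89

A map distance of 10.8 map units corresponds to a recombination frequency of 0.108.
The F1 is N PY / n py, so N PY is a parental gamete class with expected frequency (1 − r)/2 = 0.892/2 = 0.4460.
Expected number = 0.4460 × 200 = 89.20 ≈ 89.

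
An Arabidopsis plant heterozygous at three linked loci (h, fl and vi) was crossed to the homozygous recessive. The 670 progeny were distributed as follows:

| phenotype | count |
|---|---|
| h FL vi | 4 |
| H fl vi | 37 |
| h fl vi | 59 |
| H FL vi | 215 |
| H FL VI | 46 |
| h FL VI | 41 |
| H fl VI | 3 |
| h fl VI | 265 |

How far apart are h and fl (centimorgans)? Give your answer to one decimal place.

The two most frequent reciprocal classes, h fl VI and H FL vi, are the parental types, so the F1 was h fl VI / H FL vi.
The two rarest classes, H fl VI and h FL vi, are the double crossovers. Comparing them with the parentals, only the h allele has switched, so h is the middle locus and the order is fl – h – vi.
Crossovers in the fl–h interval produce the single-crossover classes h FL VI and H fl vi (41 + 37 = 78) plus the double crossovers (7).
RF(fl–h) = (78 + 7) / 670 = 85/670 = 0.1269 → 12.7 centimorgans.

12.7 centimorgans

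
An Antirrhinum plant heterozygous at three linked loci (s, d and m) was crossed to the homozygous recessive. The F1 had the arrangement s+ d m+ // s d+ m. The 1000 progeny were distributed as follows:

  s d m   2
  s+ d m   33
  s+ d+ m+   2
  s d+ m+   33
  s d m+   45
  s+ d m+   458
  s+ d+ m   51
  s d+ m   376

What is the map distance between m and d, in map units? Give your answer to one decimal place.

The two rarest classes, s+ d+ m+ and s d m, are the double crossovers. Comparing them with the parentals, only the d allele has switched, so d is the middle locus and the order is s – d – m.
Crossovers in the d–m interval produce the single-crossover classes s+ d m and s d+ m+ (33 + 33 = 66) plus the double crossovers (4).
RF(d–m) = (66 + 4) / 1000 = 70/1000 = 0.0700 → 7.0 map units.

7.0 map units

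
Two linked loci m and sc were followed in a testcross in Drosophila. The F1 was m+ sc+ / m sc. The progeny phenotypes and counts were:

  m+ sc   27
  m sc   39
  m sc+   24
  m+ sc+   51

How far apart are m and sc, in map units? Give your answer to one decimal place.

The recombinant classes are m+ sc and m sc+: 27 + 24 = 51.
Recombination frequency = 51/141 = 0.3617 ≈ 36.2%, i.e. 36.2 map units.

36.2 map units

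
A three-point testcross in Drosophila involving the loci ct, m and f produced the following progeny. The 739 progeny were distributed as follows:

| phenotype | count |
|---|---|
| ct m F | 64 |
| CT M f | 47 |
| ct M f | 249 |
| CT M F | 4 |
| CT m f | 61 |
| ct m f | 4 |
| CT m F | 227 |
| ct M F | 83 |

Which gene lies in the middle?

The two most frequent reciprocal classes, ct M f and CT m F, are the parental types, so the F1 was ct M f / CT m F.
The two rarest classes, ct m f and CT M F, are the double crossovers. Comparing them with the parentals, only the m allele has switched, so m is the middle locus and the order is ct – m – f.

m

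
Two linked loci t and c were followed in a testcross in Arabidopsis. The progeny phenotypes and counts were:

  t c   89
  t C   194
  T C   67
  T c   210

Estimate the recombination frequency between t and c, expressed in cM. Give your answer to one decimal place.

The two most frequent classes, T c (210) and t C (194), are the parental types, so the F1 was T c / t C.
The recombinant classes are T C and t c: 67 + 89 = 156.
Recombination frequency = 156/560 = 0.2786 ≈ 27.9%, i.e. 27.9 cM.

27.9 cM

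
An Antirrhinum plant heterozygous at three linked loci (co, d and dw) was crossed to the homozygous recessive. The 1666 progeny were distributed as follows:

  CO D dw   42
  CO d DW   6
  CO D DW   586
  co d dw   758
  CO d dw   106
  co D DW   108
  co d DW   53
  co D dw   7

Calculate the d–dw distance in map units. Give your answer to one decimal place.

The two most frequent reciprocal classes, CO D DW and co d dw, are the parental types, so the F1 was CO D DW / co d dw.
The two rarest classes, CO d DW and co D dw, are the double crossovers. Comparing them with the parentals, only the d allele has switched, so d is the middle locus and the order is co – d – dw.
Crossovers in the d–dw interval produce the single-crossover classes CO D dw and co d DW (42 + 53 = 95) plus the double crossovers (13).
RF(d–dw) = (95 + 13) / 1666 = 108/1666 = 0.0648 → 6.5 map units.

6.5 map units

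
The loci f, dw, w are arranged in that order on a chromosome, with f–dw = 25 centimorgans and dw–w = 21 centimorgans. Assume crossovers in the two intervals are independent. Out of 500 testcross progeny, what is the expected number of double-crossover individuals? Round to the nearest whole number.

Map distances give recombination frequencies of 0.250 and 0.210 for the two intervals.
With no interference, expected double-crossover frequency = 0.250 × 0.210 = 0.05250.
Expected number = 0.05250 × 500 = 26.25 ≈ 26.

26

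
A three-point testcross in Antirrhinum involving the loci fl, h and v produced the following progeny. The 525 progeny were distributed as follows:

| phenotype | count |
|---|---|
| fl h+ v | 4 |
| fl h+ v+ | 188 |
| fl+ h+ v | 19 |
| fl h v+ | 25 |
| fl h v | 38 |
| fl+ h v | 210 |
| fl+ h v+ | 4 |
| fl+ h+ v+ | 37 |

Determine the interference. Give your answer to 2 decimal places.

0.03

The two most frequent reciprocal classes, fl h+ v+ and fl+ h v, are the parental types, so the F1 was fl h+ v+ / fl+ h v.
The two rarest classes, fl h+ v and fl+ h v+, are the double crossovers. Comparing them with the parentals, only the v allele has switched, so v is the middle locus and the order is h – v – fl.
h–v: (44 + 8)/525 = 0.0990; v–fl: (75 + 8)/525 = 0.1581.
Expected DCO frequency = 0.0990 × 0.1581 ≈ 0.01565; observed = 8/525 ≈ 0.01524.
Coefficient of coincidence = 0.01524/0.01565 ≈ 0.97; interference = 1 − 0.97 = 0.03.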